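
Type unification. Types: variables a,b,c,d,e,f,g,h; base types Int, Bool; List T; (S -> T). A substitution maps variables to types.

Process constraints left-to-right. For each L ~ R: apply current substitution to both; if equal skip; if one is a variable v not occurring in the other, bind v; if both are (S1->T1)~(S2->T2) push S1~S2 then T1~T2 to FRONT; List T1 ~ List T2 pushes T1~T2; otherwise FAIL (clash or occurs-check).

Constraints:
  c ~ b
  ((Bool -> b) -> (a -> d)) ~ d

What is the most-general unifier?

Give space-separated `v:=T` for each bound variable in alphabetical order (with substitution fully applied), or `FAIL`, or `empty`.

Answer: FAIL

Derivation:
step 1: unify c ~ b  [subst: {-} | 1 pending]
  bind c := b
step 2: unify ((Bool -> b) -> (a -> d)) ~ d  [subst: {c:=b} | 0 pending]
  occurs-check fail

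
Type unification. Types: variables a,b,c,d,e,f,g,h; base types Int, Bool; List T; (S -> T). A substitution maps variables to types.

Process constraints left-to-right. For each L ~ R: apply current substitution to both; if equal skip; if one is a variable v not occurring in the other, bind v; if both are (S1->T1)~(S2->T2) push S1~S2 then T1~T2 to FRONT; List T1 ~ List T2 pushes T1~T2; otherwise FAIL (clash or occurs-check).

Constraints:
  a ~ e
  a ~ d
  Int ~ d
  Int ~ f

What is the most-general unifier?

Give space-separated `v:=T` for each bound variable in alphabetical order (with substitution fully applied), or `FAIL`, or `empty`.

Answer: a:=Int d:=Int e:=Int f:=Int

Derivation:
step 1: unify a ~ e  [subst: {-} | 3 pending]
  bind a := e
step 2: unify e ~ d  [subst: {a:=e} | 2 pending]
  bind e := d
step 3: unify Int ~ d  [subst: {a:=e, e:=d} | 1 pending]
  bind d := Int
step 4: unify Int ~ f  [subst: {a:=e, e:=d, d:=Int} | 0 pending]
  bind f := Int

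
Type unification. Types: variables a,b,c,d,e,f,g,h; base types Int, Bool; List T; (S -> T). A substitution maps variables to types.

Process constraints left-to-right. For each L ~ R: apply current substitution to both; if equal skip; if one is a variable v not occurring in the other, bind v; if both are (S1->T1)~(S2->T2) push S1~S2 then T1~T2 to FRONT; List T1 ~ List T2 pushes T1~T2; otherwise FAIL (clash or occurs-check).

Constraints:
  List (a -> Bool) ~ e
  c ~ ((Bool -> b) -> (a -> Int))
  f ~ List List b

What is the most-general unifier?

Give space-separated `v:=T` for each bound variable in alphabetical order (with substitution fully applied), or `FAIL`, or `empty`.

step 1: unify List (a -> Bool) ~ e  [subst: {-} | 2 pending]
  bind e := List (a -> Bool)
step 2: unify c ~ ((Bool -> b) -> (a -> Int))  [subst: {e:=List (a -> Bool)} | 1 pending]
  bind c := ((Bool -> b) -> (a -> Int))
step 3: unify f ~ List List b  [subst: {e:=List (a -> Bool), c:=((Bool -> b) -> (a -> Int))} | 0 pending]
  bind f := List List b

Answer: c:=((Bool -> b) -> (a -> Int)) e:=List (a -> Bool) f:=List List b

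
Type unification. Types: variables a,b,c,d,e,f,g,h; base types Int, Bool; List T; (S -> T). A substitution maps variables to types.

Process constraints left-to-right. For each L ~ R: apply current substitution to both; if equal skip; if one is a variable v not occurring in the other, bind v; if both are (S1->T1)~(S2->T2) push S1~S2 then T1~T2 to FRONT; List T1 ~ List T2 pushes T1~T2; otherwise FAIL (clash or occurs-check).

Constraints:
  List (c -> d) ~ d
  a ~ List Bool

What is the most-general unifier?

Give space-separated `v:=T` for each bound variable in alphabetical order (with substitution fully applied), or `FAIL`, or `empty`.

step 1: unify List (c -> d) ~ d  [subst: {-} | 1 pending]
  occurs-check fail

Answer: FAIL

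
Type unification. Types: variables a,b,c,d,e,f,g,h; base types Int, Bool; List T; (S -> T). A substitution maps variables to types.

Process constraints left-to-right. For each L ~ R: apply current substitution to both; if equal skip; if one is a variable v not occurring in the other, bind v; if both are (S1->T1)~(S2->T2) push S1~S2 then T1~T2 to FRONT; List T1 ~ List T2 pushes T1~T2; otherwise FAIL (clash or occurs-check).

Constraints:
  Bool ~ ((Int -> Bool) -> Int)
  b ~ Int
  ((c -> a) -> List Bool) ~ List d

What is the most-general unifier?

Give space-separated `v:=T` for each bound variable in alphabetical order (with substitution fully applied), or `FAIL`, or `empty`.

Answer: FAIL

Derivation:
step 1: unify Bool ~ ((Int -> Bool) -> Int)  [subst: {-} | 2 pending]
  clash: Bool vs ((Int -> Bool) -> Int)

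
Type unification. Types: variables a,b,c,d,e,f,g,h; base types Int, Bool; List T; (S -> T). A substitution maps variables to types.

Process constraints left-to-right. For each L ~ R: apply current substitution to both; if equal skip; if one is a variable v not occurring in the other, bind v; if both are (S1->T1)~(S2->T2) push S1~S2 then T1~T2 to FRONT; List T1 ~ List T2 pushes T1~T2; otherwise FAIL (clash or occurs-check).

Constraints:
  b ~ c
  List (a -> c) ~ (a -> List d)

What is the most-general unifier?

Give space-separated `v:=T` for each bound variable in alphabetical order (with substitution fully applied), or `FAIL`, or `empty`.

Answer: FAIL

Derivation:
step 1: unify b ~ c  [subst: {-} | 1 pending]
  bind b := c
step 2: unify List (a -> c) ~ (a -> List d)  [subst: {b:=c} | 0 pending]
  clash: List (a -> c) vs (a -> List d)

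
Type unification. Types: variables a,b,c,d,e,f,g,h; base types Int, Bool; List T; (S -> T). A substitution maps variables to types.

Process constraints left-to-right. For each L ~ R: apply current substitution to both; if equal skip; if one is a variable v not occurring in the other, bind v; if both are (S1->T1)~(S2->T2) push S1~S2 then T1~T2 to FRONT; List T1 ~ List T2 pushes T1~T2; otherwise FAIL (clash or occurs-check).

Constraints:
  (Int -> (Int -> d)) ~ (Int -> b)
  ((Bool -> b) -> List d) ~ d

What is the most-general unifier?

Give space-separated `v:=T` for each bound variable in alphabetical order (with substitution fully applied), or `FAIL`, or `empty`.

step 1: unify (Int -> (Int -> d)) ~ (Int -> b)  [subst: {-} | 1 pending]
  -> decompose arrow: push Int~Int, (Int -> d)~b
step 2: unify Int ~ Int  [subst: {-} | 2 pending]
  -> identical, skip
step 3: unify (Int -> d) ~ b  [subst: {-} | 1 pending]
  bind b := (Int -> d)
step 4: unify ((Bool -> (Int -> d)) -> List d) ~ d  [subst: {b:=(Int -> d)} | 0 pending]
  occurs-check fail

Answer: FAIL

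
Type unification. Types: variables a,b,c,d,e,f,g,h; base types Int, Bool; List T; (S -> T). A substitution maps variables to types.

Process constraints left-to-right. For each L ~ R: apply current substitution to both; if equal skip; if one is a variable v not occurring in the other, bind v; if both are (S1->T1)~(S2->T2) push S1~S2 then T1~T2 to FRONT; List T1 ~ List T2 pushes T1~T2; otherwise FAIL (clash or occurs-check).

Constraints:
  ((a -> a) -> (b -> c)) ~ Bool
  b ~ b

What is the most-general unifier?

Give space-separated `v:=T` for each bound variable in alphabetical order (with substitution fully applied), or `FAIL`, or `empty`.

Answer: FAIL

Derivation:
step 1: unify ((a -> a) -> (b -> c)) ~ Bool  [subst: {-} | 1 pending]
  clash: ((a -> a) -> (b -> c)) vs Bool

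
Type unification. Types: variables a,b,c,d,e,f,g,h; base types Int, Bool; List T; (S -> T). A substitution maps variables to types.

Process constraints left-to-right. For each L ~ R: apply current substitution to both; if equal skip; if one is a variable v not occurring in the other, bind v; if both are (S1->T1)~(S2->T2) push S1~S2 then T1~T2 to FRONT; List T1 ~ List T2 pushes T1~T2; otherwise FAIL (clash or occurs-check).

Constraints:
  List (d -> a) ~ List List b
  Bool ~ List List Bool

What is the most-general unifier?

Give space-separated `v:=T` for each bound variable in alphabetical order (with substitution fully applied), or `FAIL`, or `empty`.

step 1: unify List (d -> a) ~ List List b  [subst: {-} | 1 pending]
  -> decompose List: push (d -> a)~List b
step 2: unify (d -> a) ~ List b  [subst: {-} | 1 pending]
  clash: (d -> a) vs List b

Answer: FAIL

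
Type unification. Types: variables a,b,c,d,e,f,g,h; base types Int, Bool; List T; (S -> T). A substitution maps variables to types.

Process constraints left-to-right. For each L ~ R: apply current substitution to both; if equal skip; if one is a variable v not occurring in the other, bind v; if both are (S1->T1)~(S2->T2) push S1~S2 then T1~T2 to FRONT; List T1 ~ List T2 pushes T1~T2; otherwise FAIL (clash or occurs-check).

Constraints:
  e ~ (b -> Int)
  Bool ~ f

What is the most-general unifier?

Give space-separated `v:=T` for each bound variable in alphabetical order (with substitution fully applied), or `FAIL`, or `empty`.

Answer: e:=(b -> Int) f:=Bool

Derivation:
step 1: unify e ~ (b -> Int)  [subst: {-} | 1 pending]
  bind e := (b -> Int)
step 2: unify Bool ~ f  [subst: {e:=(b -> Int)} | 0 pending]
  bind f := Bool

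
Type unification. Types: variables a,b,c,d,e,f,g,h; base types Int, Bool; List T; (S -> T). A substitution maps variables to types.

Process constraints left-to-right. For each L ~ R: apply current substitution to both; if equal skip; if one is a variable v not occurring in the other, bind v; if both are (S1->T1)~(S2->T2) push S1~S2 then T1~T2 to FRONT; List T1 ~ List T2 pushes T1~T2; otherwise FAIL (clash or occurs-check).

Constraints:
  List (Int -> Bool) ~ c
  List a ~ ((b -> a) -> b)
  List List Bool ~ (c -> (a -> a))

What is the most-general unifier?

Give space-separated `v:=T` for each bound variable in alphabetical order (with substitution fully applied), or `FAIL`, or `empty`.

step 1: unify List (Int -> Bool) ~ c  [subst: {-} | 2 pending]
  bind c := List (Int -> Bool)
step 2: unify List a ~ ((b -> a) -> b)  [subst: {c:=List (Int -> Bool)} | 1 pending]
  clash: List a vs ((b -> a) -> b)

Answer: FAIL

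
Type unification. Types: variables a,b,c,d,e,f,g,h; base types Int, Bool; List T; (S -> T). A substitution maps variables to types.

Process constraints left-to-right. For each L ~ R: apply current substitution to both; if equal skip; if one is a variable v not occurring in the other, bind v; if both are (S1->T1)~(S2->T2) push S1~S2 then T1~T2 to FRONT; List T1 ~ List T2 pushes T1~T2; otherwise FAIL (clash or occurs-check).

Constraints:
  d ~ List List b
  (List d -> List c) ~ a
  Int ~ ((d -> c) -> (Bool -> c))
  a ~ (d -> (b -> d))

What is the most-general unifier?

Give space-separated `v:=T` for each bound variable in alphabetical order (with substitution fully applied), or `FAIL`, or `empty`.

Answer: FAIL

Derivation:
step 1: unify d ~ List List b  [subst: {-} | 3 pending]
  bind d := List List b
step 2: unify (List List List b -> List c) ~ a  [subst: {d:=List List b} | 2 pending]
  bind a := (List List List b -> List c)
step 3: unify Int ~ ((List List b -> c) -> (Bool -> c))  [subst: {d:=List List b, a:=(List List List b -> List c)} | 1 pending]
  clash: Int vs ((List List b -> c) -> (Bool -> c))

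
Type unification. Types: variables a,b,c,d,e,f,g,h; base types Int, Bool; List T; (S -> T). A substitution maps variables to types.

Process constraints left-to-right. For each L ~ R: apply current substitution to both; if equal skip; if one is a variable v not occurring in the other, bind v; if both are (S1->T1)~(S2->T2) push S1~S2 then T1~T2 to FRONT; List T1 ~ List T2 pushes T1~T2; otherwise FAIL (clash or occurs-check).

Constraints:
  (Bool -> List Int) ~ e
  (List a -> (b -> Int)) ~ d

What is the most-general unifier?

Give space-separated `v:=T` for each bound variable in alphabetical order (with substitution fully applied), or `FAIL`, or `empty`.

step 1: unify (Bool -> List Int) ~ e  [subst: {-} | 1 pending]
  bind e := (Bool -> List Int)
step 2: unify (List a -> (b -> Int)) ~ d  [subst: {e:=(Bool -> List Int)} | 0 pending]
  bind d := (List a -> (b -> Int))

Answer: d:=(List a -> (b -> Int)) e:=(Bool -> List Int)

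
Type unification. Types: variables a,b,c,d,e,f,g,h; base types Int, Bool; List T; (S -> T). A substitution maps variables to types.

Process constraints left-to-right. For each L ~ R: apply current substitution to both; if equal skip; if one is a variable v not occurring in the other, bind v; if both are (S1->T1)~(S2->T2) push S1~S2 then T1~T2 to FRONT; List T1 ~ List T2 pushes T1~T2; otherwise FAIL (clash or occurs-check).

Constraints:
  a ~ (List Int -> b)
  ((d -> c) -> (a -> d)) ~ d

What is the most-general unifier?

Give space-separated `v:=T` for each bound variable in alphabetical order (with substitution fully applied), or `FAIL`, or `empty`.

Answer: FAIL

Derivation:
step 1: unify a ~ (List Int -> b)  [subst: {-} | 1 pending]
  bind a := (List Int -> b)
step 2: unify ((d -> c) -> ((List Int -> b) -> d)) ~ d  [subst: {a:=(List Int -> b)} | 0 pending]
  occurs-check fail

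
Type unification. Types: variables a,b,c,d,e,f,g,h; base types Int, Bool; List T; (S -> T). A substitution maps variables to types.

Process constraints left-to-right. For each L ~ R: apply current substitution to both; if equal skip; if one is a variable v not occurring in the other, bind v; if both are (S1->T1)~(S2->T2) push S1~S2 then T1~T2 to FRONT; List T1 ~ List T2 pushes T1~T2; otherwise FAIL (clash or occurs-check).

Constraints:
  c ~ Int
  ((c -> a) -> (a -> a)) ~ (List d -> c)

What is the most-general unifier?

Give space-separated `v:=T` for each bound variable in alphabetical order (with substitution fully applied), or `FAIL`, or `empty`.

step 1: unify c ~ Int  [subst: {-} | 1 pending]
  bind c := Int
step 2: unify ((Int -> a) -> (a -> a)) ~ (List d -> Int)  [subst: {c:=Int} | 0 pending]
  -> decompose arrow: push (Int -> a)~List d, (a -> a)~Int
step 3: unify (Int -> a) ~ List d  [subst: {c:=Int} | 1 pending]
  clash: (Int -> a) vs List d

Answer: FAIL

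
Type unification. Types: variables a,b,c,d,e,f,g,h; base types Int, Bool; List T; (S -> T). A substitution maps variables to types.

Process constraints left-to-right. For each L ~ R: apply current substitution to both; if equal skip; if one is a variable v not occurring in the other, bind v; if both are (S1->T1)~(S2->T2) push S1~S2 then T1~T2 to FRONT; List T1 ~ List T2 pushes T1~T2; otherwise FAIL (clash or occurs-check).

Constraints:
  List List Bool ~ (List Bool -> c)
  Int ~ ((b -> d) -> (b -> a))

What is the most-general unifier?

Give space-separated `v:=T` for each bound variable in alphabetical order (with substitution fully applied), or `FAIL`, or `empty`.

step 1: unify List List Bool ~ (List Bool -> c)  [subst: {-} | 1 pending]
  clash: List List Bool vs (List Bool -> c)

Answer: FAIL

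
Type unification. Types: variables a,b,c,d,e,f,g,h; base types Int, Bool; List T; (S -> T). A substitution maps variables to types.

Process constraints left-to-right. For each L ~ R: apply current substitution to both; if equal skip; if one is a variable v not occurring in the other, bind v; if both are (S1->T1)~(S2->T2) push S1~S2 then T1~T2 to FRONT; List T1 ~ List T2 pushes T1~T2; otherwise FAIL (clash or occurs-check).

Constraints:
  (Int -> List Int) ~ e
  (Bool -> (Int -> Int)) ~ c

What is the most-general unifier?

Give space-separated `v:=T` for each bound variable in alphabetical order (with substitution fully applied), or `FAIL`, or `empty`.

Answer: c:=(Bool -> (Int -> Int)) e:=(Int -> List Int)

Derivation:
step 1: unify (Int -> List Int) ~ e  [subst: {-} | 1 pending]
  bind e := (Int -> List Int)
step 2: unify (Bool -> (Int -> Int)) ~ c  [subst: {e:=(Int -> List Int)} | 0 pending]
  bind c := (Bool -> (Int -> Int))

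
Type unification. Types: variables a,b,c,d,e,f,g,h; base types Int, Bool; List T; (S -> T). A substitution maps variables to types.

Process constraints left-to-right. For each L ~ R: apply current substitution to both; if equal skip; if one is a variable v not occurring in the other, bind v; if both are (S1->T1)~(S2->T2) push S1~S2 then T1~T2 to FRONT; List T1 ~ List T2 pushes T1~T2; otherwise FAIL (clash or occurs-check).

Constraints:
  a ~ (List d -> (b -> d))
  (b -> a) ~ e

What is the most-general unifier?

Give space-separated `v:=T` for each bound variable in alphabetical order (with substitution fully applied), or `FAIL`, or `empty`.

step 1: unify a ~ (List d -> (b -> d))  [subst: {-} | 1 pending]
  bind a := (List d -> (b -> d))
step 2: unify (b -> (List d -> (b -> d))) ~ e  [subst: {a:=(List d -> (b -> d))} | 0 pending]
  bind e := (b -> (List d -> (b -> d)))

Answer: a:=(List d -> (b -> d)) e:=(b -> (List d -> (b -> d)))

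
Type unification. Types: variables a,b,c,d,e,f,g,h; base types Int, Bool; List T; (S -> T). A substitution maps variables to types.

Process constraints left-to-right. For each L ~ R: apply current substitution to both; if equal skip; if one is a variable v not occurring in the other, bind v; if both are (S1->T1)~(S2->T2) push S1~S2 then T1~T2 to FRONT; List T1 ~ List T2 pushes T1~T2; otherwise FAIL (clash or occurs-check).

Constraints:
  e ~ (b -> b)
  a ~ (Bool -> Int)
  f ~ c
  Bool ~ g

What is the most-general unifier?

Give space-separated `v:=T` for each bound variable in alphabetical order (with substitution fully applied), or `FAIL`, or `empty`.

step 1: unify e ~ (b -> b)  [subst: {-} | 3 pending]
  bind e := (b -> b)
step 2: unify a ~ (Bool -> Int)  [subst: {e:=(b -> b)} | 2 pending]
  bind a := (Bool -> Int)
step 3: unify f ~ c  [subst: {e:=(b -> b), a:=(Bool -> Int)} | 1 pending]
  bind f := c
step 4: unify Bool ~ g  [subst: {e:=(b -> b), a:=(Bool -> Int), f:=c} | 0 pending]
  bind g := Bool

Answer: a:=(Bool -> Int) e:=(b -> b) f:=c g:=Bool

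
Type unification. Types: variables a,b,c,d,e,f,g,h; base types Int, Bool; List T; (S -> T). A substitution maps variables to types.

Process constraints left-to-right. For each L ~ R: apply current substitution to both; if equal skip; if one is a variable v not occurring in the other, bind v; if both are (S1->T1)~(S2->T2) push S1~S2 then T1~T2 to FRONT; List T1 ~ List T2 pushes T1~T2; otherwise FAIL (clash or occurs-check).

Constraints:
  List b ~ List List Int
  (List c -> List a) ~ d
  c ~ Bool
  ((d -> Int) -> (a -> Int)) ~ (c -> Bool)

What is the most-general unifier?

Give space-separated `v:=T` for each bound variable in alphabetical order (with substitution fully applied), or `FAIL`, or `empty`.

Answer: FAIL

Derivation:
step 1: unify List b ~ List List Int  [subst: {-} | 3 pending]
  -> decompose List: push b~List Int
step 2: unify b ~ List Int  [subst: {-} | 3 pending]
  bind b := List Int
step 3: unify (List c -> List a) ~ d  [subst: {b:=List Int} | 2 pending]
  bind d := (List c -> List a)
step 4: unify c ~ Bool  [subst: {b:=List Int, d:=(List c -> List a)} | 1 pending]
  bind c := Bool
step 5: unify (((List Bool -> List a) -> Int) -> (a -> Int)) ~ (Bool -> Bool)  [subst: {b:=List Int, d:=(List c -> List a), c:=Bool} | 0 pending]
  -> decompose arrow: push ((List Bool -> List a) -> Int)~Bool, (a -> Int)~Bool
step 6: unify ((List Bool -> List a) -> Int) ~ Bool  [subst: {b:=List Int, d:=(List c -> List a), c:=Bool} | 1 pending]
  clash: ((List Bool -> List a) -> Int) vs Bool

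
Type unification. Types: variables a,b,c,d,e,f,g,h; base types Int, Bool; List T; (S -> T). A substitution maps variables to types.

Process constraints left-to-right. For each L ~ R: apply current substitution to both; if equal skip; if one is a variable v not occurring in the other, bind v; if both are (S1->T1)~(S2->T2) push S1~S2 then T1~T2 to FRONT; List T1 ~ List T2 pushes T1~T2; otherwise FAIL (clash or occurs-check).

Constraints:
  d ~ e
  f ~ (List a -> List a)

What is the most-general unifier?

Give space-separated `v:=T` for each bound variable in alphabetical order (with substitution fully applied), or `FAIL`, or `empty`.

Answer: d:=e f:=(List a -> List a)

Derivation:
step 1: unify d ~ e  [subst: {-} | 1 pending]
  bind d := e
step 2: unify f ~ (List a -> List a)  [subst: {d:=e} | 0 pending]
  bind f := (List a -> List a)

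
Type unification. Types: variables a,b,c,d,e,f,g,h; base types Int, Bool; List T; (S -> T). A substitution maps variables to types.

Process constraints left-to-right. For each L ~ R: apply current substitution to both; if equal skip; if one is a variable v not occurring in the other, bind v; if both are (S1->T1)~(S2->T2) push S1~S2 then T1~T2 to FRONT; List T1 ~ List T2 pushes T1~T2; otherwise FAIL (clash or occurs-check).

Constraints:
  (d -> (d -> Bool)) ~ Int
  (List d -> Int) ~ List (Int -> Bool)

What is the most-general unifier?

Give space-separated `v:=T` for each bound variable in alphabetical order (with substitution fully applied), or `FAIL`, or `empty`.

Answer: FAIL

Derivation:
step 1: unify (d -> (d -> Bool)) ~ Int  [subst: {-} | 1 pending]
  clash: (d -> (d -> Bool)) vs Int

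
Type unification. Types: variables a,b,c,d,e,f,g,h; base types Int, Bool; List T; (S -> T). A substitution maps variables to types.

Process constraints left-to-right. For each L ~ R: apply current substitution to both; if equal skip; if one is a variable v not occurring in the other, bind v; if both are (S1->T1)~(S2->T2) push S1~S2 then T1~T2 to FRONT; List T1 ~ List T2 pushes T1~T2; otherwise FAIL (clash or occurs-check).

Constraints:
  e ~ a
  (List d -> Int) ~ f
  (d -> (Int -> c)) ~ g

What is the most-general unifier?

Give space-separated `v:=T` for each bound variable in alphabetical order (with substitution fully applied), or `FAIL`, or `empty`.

step 1: unify e ~ a  [subst: {-} | 2 pending]
  bind e := a
step 2: unify (List d -> Int) ~ f  [subst: {e:=a} | 1 pending]
  bind f := (List d -> Int)
step 3: unify (d -> (Int -> c)) ~ g  [subst: {e:=a, f:=(List d -> Int)} | 0 pending]
  bind g := (d -> (Int -> c))

Answer: e:=a f:=(List d -> Int) g:=(d -> (Int -> c))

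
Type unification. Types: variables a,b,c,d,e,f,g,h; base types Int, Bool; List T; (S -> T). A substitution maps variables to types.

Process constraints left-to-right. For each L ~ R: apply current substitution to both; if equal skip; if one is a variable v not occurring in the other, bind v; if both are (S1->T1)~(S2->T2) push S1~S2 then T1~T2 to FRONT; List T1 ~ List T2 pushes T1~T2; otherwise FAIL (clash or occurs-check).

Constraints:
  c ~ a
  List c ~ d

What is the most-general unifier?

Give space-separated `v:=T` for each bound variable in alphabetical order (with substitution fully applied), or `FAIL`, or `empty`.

step 1: unify c ~ a  [subst: {-} | 1 pending]
  bind c := a
step 2: unify List a ~ d  [subst: {c:=a} | 0 pending]
  bind d := List a

Answer: c:=a d:=List a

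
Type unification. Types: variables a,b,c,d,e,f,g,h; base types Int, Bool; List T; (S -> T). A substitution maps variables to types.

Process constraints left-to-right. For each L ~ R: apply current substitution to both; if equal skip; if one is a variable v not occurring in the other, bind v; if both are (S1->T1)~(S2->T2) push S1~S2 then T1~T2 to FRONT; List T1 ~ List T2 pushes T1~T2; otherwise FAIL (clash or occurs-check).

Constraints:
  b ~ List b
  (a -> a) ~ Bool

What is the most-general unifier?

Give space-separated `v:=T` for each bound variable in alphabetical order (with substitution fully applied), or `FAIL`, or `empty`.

step 1: unify b ~ List b  [subst: {-} | 1 pending]
  occurs-check fail: b in List b

Answer: FAIL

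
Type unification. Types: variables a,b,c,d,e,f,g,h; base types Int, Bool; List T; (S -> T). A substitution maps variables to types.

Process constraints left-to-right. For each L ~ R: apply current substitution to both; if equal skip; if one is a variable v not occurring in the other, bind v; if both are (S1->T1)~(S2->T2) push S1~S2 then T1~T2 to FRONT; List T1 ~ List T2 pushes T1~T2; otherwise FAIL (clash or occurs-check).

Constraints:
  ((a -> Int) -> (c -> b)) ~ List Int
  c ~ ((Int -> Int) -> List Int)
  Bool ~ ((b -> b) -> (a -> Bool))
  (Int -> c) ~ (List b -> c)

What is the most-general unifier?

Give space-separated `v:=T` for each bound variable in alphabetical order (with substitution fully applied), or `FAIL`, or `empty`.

step 1: unify ((a -> Int) -> (c -> b)) ~ List Int  [subst: {-} | 3 pending]
  clash: ((a -> Int) -> (c -> b)) vs List Int

Answer: FAIL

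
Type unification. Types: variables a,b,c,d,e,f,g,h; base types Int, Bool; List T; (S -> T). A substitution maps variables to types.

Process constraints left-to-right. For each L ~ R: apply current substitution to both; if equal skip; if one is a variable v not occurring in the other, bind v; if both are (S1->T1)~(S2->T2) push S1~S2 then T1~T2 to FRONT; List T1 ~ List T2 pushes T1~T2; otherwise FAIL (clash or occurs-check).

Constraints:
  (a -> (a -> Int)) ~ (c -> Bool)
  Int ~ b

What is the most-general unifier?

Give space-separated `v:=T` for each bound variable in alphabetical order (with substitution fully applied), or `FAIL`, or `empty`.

Answer: FAIL

Derivation:
step 1: unify (a -> (a -> Int)) ~ (c -> Bool)  [subst: {-} | 1 pending]
  -> decompose arrow: push a~c, (a -> Int)~Bool
step 2: unify a ~ c  [subst: {-} | 2 pending]
  bind a := c
step 3: unify (c -> Int) ~ Bool  [subst: {a:=c} | 1 pending]
  clash: (c -> Int) vs Bool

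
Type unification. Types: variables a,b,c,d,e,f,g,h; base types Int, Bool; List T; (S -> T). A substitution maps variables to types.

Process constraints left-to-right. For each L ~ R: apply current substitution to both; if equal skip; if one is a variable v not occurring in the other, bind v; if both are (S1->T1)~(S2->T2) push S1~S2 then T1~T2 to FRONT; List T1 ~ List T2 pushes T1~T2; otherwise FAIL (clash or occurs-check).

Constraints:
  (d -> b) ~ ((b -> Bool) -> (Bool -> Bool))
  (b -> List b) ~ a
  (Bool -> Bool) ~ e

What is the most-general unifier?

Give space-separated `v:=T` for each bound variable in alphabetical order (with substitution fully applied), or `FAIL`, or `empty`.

Answer: a:=((Bool -> Bool) -> List (Bool -> Bool)) b:=(Bool -> Bool) d:=((Bool -> Bool) -> Bool) e:=(Bool -> Bool)

Derivation:
step 1: unify (d -> b) ~ ((b -> Bool) -> (Bool -> Bool))  [subst: {-} | 2 pending]
  -> decompose arrow: push d~(b -> Bool), b~(Bool -> Bool)
step 2: unify d ~ (b -> Bool)  [subst: {-} | 3 pending]
  bind d := (b -> Bool)
step 3: unify b ~ (Bool -> Bool)  [subst: {d:=(b -> Bool)} | 2 pending]
  bind b := (Bool -> Bool)
step 4: unify ((Bool -> Bool) -> List (Bool -> Bool)) ~ a  [subst: {d:=(b -> Bool), b:=(Bool -> Bool)} | 1 pending]
  bind a := ((Bool -> Bool) -> List (Bool -> Bool))
step 5: unify (Bool -> Bool) ~ e  [subst: {d:=(b -> Bool), b:=(Bool -> Bool), a:=((Bool -> Bool) -> List (Bool -> Bool))} | 0 pending]
  bind e := (Bool -> Bool)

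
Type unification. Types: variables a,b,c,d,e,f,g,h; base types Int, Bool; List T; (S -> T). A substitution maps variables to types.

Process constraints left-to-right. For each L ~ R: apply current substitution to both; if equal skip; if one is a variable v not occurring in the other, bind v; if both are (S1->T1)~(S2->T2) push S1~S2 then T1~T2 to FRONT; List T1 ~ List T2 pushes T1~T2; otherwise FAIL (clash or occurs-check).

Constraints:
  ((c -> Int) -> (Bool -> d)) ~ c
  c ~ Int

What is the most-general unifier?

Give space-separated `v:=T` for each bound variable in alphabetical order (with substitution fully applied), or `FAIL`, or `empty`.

step 1: unify ((c -> Int) -> (Bool -> d)) ~ c  [subst: {-} | 1 pending]
  occurs-check fail

Answer: FAIL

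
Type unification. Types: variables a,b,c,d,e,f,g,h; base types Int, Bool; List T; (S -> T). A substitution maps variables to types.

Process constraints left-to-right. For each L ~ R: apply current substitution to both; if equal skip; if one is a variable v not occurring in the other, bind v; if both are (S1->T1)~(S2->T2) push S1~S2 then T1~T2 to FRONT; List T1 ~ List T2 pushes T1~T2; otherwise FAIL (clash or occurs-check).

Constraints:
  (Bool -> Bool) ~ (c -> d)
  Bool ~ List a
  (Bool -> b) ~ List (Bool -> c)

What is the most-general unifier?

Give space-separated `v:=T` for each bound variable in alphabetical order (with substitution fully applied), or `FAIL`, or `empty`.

Answer: FAIL

Derivation:
step 1: unify (Bool -> Bool) ~ (c -> d)  [subst: {-} | 2 pending]
  -> decompose arrow: push Bool~c, Bool~d
step 2: unify Bool ~ c  [subst: {-} | 3 pending]
  bind c := Bool
step 3: unify Bool ~ d  [subst: {c:=Bool} | 2 pending]
  bind d := Bool
step 4: unify Bool ~ List a  [subst: {c:=Bool, d:=Bool} | 1 pending]
  clash: Bool vs List a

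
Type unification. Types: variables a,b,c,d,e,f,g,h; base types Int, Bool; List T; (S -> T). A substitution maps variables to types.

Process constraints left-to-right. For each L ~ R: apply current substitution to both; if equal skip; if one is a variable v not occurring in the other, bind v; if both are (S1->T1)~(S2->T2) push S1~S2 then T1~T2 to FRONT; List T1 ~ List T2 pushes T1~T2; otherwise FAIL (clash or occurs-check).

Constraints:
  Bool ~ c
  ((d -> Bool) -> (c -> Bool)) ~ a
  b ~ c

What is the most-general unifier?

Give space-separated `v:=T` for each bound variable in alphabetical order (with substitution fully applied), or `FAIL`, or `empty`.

step 1: unify Bool ~ c  [subst: {-} | 2 pending]
  bind c := Bool
step 2: unify ((d -> Bool) -> (Bool -> Bool)) ~ a  [subst: {c:=Bool} | 1 pending]
  bind a := ((d -> Bool) -> (Bool -> Bool))
step 3: unify b ~ Bool  [subst: {c:=Bool, a:=((d -> Bool) -> (Bool -> Bool))} | 0 pending]
  bind b := Bool

Answer: a:=((d -> Bool) -> (Bool -> Bool)) b:=Bool c:=Bool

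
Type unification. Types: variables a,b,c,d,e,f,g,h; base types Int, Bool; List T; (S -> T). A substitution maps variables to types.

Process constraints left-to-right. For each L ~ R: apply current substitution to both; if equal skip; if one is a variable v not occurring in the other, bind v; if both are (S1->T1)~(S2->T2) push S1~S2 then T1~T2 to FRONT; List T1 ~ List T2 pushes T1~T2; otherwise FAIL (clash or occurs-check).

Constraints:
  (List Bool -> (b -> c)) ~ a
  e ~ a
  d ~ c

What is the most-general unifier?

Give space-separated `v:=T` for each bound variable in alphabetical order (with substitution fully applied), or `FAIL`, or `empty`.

step 1: unify (List Bool -> (b -> c)) ~ a  [subst: {-} | 2 pending]
  bind a := (List Bool -> (b -> c))
step 2: unify e ~ (List Bool -> (b -> c))  [subst: {a:=(List Bool -> (b -> c))} | 1 pending]
  bind e := (List Bool -> (b -> c))
step 3: unify d ~ c  [subst: {a:=(List Bool -> (b -> c)), e:=(List Bool -> (b -> c))} | 0 pending]
  bind d := c

Answer: a:=(List Bool -> (b -> c)) d:=c e:=(List Bool -> (b -> c))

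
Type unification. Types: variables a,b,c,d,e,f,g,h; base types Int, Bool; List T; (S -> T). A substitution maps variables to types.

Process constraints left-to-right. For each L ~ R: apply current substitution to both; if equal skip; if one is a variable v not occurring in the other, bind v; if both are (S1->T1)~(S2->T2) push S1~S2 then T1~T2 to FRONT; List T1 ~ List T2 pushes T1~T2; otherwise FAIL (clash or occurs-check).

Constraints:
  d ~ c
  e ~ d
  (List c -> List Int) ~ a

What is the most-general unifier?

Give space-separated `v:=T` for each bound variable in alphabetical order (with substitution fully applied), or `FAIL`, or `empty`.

Answer: a:=(List c -> List Int) d:=c e:=c

Derivation:
step 1: unify d ~ c  [subst: {-} | 2 pending]
  bind d := c
step 2: unify e ~ c  [subst: {d:=c} | 1 pending]
  bind e := c
step 3: unify (List c -> List Int) ~ a  [subst: {d:=c, e:=c} | 0 pending]
  bind a := (List c -> List Int)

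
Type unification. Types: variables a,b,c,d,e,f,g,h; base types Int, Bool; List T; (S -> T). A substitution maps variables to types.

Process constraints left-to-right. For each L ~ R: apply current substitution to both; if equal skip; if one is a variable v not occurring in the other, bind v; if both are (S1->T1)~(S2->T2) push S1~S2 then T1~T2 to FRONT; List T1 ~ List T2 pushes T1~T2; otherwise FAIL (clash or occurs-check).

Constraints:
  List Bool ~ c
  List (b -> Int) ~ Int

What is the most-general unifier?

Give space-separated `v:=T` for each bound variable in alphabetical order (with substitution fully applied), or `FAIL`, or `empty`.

step 1: unify List Bool ~ c  [subst: {-} | 1 pending]
  bind c := List Bool
step 2: unify List (b -> Int) ~ Int  [subst: {c:=List Bool} | 0 pending]
  clash: List (b -> Int) vs Int

Answer: FAIL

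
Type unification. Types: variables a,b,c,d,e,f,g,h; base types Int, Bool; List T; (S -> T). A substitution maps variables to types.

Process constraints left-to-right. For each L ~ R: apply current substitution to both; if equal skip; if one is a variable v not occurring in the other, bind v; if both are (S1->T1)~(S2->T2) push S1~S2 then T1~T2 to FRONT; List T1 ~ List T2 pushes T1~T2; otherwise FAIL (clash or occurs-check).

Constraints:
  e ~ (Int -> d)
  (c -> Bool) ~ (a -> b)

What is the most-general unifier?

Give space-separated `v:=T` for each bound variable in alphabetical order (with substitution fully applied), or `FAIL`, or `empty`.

step 1: unify e ~ (Int -> d)  [subst: {-} | 1 pending]
  bind e := (Int -> d)
step 2: unify (c -> Bool) ~ (a -> b)  [subst: {e:=(Int -> d)} | 0 pending]
  -> decompose arrow: push c~a, Bool~b
step 3: unify c ~ a  [subst: {e:=(Int -> d)} | 1 pending]
  bind c := a
step 4: unify Bool ~ b  [subst: {e:=(Int -> d), c:=a} | 0 pending]
  bind b := Bool

Answer: b:=Bool c:=a e:=(Int -> d)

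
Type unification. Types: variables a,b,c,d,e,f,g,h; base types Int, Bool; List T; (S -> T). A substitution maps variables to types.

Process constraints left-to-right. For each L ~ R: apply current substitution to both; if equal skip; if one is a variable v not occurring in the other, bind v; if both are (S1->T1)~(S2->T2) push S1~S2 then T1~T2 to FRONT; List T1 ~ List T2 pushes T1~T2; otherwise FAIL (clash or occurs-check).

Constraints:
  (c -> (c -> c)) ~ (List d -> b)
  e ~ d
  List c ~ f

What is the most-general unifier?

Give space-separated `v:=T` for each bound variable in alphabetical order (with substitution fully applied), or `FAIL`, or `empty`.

Answer: b:=(List d -> List d) c:=List d e:=d f:=List List d

Derivation:
step 1: unify (c -> (c -> c)) ~ (List d -> b)  [subst: {-} | 2 pending]
  -> decompose arrow: push c~List d, (c -> c)~b
step 2: unify c ~ List d  [subst: {-} | 3 pending]
  bind c := List d
step 3: unify (List d -> List d) ~ b  [subst: {c:=List d} | 2 pending]
  bind b := (List d -> List d)
step 4: unify e ~ d  [subst: {c:=List d, b:=(List d -> List d)} | 1 pending]
  bind e := d
step 5: unify List List d ~ f  [subst: {c:=List d, b:=(List d -> List d), e:=d} | 0 pending]
  bind f := List List d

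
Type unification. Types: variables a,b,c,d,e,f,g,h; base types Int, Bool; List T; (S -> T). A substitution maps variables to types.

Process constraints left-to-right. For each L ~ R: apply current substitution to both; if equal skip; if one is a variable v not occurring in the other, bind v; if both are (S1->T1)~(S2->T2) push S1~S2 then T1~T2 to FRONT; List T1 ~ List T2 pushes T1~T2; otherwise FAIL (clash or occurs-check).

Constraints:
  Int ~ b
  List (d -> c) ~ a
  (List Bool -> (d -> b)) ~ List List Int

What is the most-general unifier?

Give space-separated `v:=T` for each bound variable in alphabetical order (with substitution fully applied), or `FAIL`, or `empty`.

Answer: FAIL

Derivation:
step 1: unify Int ~ b  [subst: {-} | 2 pending]
  bind b := Int
step 2: unify List (d -> c) ~ a  [subst: {b:=Int} | 1 pending]
  bind a := List (d -> c)
step 3: unify (List Bool -> (d -> Int)) ~ List List Int  [subst: {b:=Int, a:=List (d -> c)} | 0 pending]
  clash: (List Bool -> (d -> Int)) vs List List Int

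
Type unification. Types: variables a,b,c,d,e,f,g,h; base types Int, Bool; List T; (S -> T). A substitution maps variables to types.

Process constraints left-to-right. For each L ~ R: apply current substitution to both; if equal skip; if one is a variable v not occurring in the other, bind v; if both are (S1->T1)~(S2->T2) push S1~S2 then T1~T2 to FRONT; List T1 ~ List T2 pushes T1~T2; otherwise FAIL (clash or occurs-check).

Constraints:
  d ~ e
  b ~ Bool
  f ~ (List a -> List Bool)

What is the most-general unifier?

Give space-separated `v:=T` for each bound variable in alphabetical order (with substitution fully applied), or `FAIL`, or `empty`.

step 1: unify d ~ e  [subst: {-} | 2 pending]
  bind d := e
step 2: unify b ~ Bool  [subst: {d:=e} | 1 pending]
  bind b := Bool
step 3: unify f ~ (List a -> List Bool)  [subst: {d:=e, b:=Bool} | 0 pending]
  bind f := (List a -> List Bool)

Answer: b:=Bool d:=e f:=(List a -> List Bool)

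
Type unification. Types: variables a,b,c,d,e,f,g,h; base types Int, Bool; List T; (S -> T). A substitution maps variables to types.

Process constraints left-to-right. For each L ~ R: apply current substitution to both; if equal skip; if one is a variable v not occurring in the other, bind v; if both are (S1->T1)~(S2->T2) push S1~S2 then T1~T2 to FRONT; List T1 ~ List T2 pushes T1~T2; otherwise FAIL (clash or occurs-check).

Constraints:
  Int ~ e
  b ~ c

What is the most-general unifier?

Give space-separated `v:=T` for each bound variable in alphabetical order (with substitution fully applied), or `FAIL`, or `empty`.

step 1: unify Int ~ e  [subst: {-} | 1 pending]
  bind e := Int
step 2: unify b ~ c  [subst: {e:=Int} | 0 pending]
  bind b := c

Answer: b:=c e:=Int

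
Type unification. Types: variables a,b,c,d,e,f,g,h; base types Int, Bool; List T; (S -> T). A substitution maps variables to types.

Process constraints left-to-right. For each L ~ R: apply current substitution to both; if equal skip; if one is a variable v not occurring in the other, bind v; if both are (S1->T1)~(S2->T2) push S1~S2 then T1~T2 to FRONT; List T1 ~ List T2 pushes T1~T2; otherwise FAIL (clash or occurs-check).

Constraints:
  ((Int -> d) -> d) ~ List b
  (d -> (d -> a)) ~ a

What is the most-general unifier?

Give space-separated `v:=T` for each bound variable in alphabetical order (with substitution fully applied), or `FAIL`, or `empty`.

Answer: FAIL

Derivation:
step 1: unify ((Int -> d) -> d) ~ List b  [subst: {-} | 1 pending]
  clash: ((Int -> d) -> d) vs List b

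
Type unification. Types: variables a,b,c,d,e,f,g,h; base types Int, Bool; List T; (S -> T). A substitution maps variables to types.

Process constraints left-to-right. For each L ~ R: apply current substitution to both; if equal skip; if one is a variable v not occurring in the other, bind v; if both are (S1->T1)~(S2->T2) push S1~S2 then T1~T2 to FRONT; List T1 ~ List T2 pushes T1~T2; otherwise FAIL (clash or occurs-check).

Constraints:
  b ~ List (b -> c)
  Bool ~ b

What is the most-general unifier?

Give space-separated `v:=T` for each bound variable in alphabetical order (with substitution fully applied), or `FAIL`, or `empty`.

step 1: unify b ~ List (b -> c)  [subst: {-} | 1 pending]
  occurs-check fail: b in List (b -> c)

Answer: FAIL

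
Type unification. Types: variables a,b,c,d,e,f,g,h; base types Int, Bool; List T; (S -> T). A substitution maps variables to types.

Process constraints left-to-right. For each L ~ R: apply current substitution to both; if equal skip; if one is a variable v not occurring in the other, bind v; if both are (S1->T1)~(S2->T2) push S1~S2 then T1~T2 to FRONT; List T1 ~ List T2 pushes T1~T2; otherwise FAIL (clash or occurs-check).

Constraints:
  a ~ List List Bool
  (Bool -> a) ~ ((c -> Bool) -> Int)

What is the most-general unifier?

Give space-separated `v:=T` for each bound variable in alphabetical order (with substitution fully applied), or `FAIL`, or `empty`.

step 1: unify a ~ List List Bool  [subst: {-} | 1 pending]
  bind a := List List Bool
step 2: unify (Bool -> List List Bool) ~ ((c -> Bool) -> Int)  [subst: {a:=List List Bool} | 0 pending]
  -> decompose arrow: push Bool~(c -> Bool), List List Bool~Int
step 3: unify Bool ~ (c -> Bool)  [subst: {a:=List List Bool} | 1 pending]
  clash: Bool vs (c -> Bool)

Answer: FAIL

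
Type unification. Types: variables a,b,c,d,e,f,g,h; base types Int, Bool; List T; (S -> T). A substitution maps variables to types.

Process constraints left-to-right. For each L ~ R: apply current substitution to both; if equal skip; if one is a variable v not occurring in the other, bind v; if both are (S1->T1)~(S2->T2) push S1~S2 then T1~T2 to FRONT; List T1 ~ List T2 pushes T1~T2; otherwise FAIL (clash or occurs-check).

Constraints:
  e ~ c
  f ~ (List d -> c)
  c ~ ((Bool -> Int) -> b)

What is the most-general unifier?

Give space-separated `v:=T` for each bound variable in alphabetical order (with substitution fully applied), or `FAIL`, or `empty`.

Answer: c:=((Bool -> Int) -> b) e:=((Bool -> Int) -> b) f:=(List d -> ((Bool -> Int) -> b))

Derivation:
step 1: unify e ~ c  [subst: {-} | 2 pending]
  bind e := c
step 2: unify f ~ (List d -> c)  [subst: {e:=c} | 1 pending]
  bind f := (List d -> c)
step 3: unify c ~ ((Bool -> Int) -> b)  [subst: {e:=c, f:=(List d -> c)} | 0 pending]
  bind c := ((Bool -> Int) -> b)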